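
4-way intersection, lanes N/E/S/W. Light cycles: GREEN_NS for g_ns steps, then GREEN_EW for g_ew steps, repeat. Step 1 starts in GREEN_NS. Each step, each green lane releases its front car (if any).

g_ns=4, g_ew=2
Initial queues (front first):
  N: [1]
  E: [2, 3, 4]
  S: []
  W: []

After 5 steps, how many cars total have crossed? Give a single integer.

Step 1 [NS]: N:car1-GO,E:wait,S:empty,W:wait | queues: N=0 E=3 S=0 W=0
Step 2 [NS]: N:empty,E:wait,S:empty,W:wait | queues: N=0 E=3 S=0 W=0
Step 3 [NS]: N:empty,E:wait,S:empty,W:wait | queues: N=0 E=3 S=0 W=0
Step 4 [NS]: N:empty,E:wait,S:empty,W:wait | queues: N=0 E=3 S=0 W=0
Step 5 [EW]: N:wait,E:car2-GO,S:wait,W:empty | queues: N=0 E=2 S=0 W=0
Cars crossed by step 5: 2

Answer: 2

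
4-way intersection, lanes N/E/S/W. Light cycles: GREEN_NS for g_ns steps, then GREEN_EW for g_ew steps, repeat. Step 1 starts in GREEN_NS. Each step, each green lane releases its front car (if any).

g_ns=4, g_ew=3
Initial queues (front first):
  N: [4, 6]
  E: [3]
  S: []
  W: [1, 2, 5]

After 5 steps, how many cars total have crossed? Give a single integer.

Answer: 4

Derivation:
Step 1 [NS]: N:car4-GO,E:wait,S:empty,W:wait | queues: N=1 E=1 S=0 W=3
Step 2 [NS]: N:car6-GO,E:wait,S:empty,W:wait | queues: N=0 E=1 S=0 W=3
Step 3 [NS]: N:empty,E:wait,S:empty,W:wait | queues: N=0 E=1 S=0 W=3
Step 4 [NS]: N:empty,E:wait,S:empty,W:wait | queues: N=0 E=1 S=0 W=3
Step 5 [EW]: N:wait,E:car3-GO,S:wait,W:car1-GO | queues: N=0 E=0 S=0 W=2
Cars crossed by step 5: 4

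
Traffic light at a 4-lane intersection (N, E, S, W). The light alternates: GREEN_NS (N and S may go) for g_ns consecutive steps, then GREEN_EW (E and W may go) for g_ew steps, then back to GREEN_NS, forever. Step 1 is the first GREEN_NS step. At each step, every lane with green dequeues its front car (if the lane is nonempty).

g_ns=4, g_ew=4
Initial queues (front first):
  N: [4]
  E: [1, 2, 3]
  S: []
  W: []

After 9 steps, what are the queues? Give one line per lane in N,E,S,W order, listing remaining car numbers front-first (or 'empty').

Step 1 [NS]: N:car4-GO,E:wait,S:empty,W:wait | queues: N=0 E=3 S=0 W=0
Step 2 [NS]: N:empty,E:wait,S:empty,W:wait | queues: N=0 E=3 S=0 W=0
Step 3 [NS]: N:empty,E:wait,S:empty,W:wait | queues: N=0 E=3 S=0 W=0
Step 4 [NS]: N:empty,E:wait,S:empty,W:wait | queues: N=0 E=3 S=0 W=0
Step 5 [EW]: N:wait,E:car1-GO,S:wait,W:empty | queues: N=0 E=2 S=0 W=0
Step 6 [EW]: N:wait,E:car2-GO,S:wait,W:empty | queues: N=0 E=1 S=0 W=0
Step 7 [EW]: N:wait,E:car3-GO,S:wait,W:empty | queues: N=0 E=0 S=0 W=0

N: empty
E: empty
S: empty
W: empty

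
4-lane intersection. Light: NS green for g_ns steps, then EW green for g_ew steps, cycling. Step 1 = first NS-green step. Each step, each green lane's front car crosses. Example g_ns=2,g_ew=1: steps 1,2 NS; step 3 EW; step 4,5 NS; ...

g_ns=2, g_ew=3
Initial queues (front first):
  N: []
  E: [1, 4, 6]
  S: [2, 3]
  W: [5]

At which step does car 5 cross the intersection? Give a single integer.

Step 1 [NS]: N:empty,E:wait,S:car2-GO,W:wait | queues: N=0 E=3 S=1 W=1
Step 2 [NS]: N:empty,E:wait,S:car3-GO,W:wait | queues: N=0 E=3 S=0 W=1
Step 3 [EW]: N:wait,E:car1-GO,S:wait,W:car5-GO | queues: N=0 E=2 S=0 W=0
Step 4 [EW]: N:wait,E:car4-GO,S:wait,W:empty | queues: N=0 E=1 S=0 W=0
Step 5 [EW]: N:wait,E:car6-GO,S:wait,W:empty | queues: N=0 E=0 S=0 W=0
Car 5 crosses at step 3

3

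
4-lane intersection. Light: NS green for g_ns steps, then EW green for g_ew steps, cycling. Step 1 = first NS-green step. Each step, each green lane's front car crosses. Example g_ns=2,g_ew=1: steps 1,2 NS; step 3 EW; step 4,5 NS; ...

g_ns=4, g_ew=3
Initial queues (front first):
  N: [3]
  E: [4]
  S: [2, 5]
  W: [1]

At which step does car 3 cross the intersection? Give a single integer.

Step 1 [NS]: N:car3-GO,E:wait,S:car2-GO,W:wait | queues: N=0 E=1 S=1 W=1
Step 2 [NS]: N:empty,E:wait,S:car5-GO,W:wait | queues: N=0 E=1 S=0 W=1
Step 3 [NS]: N:empty,E:wait,S:empty,W:wait | queues: N=0 E=1 S=0 W=1
Step 4 [NS]: N:empty,E:wait,S:empty,W:wait | queues: N=0 E=1 S=0 W=1
Step 5 [EW]: N:wait,E:car4-GO,S:wait,W:car1-GO | queues: N=0 E=0 S=0 W=0
Car 3 crosses at step 1

1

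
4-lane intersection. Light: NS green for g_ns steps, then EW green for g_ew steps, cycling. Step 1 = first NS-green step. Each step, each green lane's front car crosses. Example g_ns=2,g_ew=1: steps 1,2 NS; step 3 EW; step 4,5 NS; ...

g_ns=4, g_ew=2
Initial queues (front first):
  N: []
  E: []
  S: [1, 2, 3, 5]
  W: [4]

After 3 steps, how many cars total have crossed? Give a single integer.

Step 1 [NS]: N:empty,E:wait,S:car1-GO,W:wait | queues: N=0 E=0 S=3 W=1
Step 2 [NS]: N:empty,E:wait,S:car2-GO,W:wait | queues: N=0 E=0 S=2 W=1
Step 3 [NS]: N:empty,E:wait,S:car3-GO,W:wait | queues: N=0 E=0 S=1 W=1
Cars crossed by step 3: 3

Answer: 3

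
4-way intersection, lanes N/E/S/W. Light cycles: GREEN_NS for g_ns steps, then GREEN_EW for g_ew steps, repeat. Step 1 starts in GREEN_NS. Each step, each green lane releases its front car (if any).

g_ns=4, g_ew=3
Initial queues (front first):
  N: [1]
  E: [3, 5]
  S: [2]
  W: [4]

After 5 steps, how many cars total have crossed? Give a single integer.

Step 1 [NS]: N:car1-GO,E:wait,S:car2-GO,W:wait | queues: N=0 E=2 S=0 W=1
Step 2 [NS]: N:empty,E:wait,S:empty,W:wait | queues: N=0 E=2 S=0 W=1
Step 3 [NS]: N:empty,E:wait,S:empty,W:wait | queues: N=0 E=2 S=0 W=1
Step 4 [NS]: N:empty,E:wait,S:empty,W:wait | queues: N=0 E=2 S=0 W=1
Step 5 [EW]: N:wait,E:car3-GO,S:wait,W:car4-GO | queues: N=0 E=1 S=0 W=0
Cars crossed by step 5: 4

Answer: 4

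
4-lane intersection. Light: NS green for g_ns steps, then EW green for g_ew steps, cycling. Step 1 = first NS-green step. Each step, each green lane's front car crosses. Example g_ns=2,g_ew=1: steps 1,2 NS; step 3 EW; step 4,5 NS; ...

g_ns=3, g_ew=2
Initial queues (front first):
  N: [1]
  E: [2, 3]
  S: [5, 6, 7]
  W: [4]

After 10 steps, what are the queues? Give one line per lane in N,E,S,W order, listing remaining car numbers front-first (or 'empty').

Step 1 [NS]: N:car1-GO,E:wait,S:car5-GO,W:wait | queues: N=0 E=2 S=2 W=1
Step 2 [NS]: N:empty,E:wait,S:car6-GO,W:wait | queues: N=0 E=2 S=1 W=1
Step 3 [NS]: N:empty,E:wait,S:car7-GO,W:wait | queues: N=0 E=2 S=0 W=1
Step 4 [EW]: N:wait,E:car2-GO,S:wait,W:car4-GO | queues: N=0 E=1 S=0 W=0
Step 5 [EW]: N:wait,E:car3-GO,S:wait,W:empty | queues: N=0 E=0 S=0 W=0

N: empty
E: empty
S: empty
W: empty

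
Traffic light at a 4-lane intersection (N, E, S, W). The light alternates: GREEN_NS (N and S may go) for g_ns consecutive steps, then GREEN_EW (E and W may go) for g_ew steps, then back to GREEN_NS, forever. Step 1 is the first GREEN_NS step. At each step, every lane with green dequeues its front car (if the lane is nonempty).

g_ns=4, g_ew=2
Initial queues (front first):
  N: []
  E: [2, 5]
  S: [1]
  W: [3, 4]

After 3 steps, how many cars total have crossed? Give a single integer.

Step 1 [NS]: N:empty,E:wait,S:car1-GO,W:wait | queues: N=0 E=2 S=0 W=2
Step 2 [NS]: N:empty,E:wait,S:empty,W:wait | queues: N=0 E=2 S=0 W=2
Step 3 [NS]: N:empty,E:wait,S:empty,W:wait | queues: N=0 E=2 S=0 W=2
Cars crossed by step 3: 1

Answer: 1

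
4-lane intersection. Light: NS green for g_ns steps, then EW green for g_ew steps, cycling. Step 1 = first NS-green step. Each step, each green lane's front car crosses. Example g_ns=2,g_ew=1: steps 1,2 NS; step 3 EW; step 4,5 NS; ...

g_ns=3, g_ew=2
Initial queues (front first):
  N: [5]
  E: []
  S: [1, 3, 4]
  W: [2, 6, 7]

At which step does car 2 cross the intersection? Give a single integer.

Step 1 [NS]: N:car5-GO,E:wait,S:car1-GO,W:wait | queues: N=0 E=0 S=2 W=3
Step 2 [NS]: N:empty,E:wait,S:car3-GO,W:wait | queues: N=0 E=0 S=1 W=3
Step 3 [NS]: N:empty,E:wait,S:car4-GO,W:wait | queues: N=0 E=0 S=0 W=3
Step 4 [EW]: N:wait,E:empty,S:wait,W:car2-GO | queues: N=0 E=0 S=0 W=2
Step 5 [EW]: N:wait,E:empty,S:wait,W:car6-GO | queues: N=0 E=0 S=0 W=1
Step 6 [NS]: N:empty,E:wait,S:empty,W:wait | queues: N=0 E=0 S=0 W=1
Step 7 [NS]: N:empty,E:wait,S:empty,W:wait | queues: N=0 E=0 S=0 W=1
Step 8 [NS]: N:empty,E:wait,S:empty,W:wait | queues: N=0 E=0 S=0 W=1
Step 9 [EW]: N:wait,E:empty,S:wait,W:car7-GO | queues: N=0 E=0 S=0 W=0
Car 2 crosses at step 4

4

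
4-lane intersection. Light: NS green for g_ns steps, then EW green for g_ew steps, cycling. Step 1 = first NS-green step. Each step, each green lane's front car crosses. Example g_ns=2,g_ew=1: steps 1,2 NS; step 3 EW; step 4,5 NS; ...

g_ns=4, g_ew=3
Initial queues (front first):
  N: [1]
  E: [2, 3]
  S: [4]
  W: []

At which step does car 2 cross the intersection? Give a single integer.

Step 1 [NS]: N:car1-GO,E:wait,S:car4-GO,W:wait | queues: N=0 E=2 S=0 W=0
Step 2 [NS]: N:empty,E:wait,S:empty,W:wait | queues: N=0 E=2 S=0 W=0
Step 3 [NS]: N:empty,E:wait,S:empty,W:wait | queues: N=0 E=2 S=0 W=0
Step 4 [NS]: N:empty,E:wait,S:empty,W:wait | queues: N=0 E=2 S=0 W=0
Step 5 [EW]: N:wait,E:car2-GO,S:wait,W:empty | queues: N=0 E=1 S=0 W=0
Step 6 [EW]: N:wait,E:car3-GO,S:wait,W:empty | queues: N=0 E=0 S=0 W=0
Car 2 crosses at step 5

5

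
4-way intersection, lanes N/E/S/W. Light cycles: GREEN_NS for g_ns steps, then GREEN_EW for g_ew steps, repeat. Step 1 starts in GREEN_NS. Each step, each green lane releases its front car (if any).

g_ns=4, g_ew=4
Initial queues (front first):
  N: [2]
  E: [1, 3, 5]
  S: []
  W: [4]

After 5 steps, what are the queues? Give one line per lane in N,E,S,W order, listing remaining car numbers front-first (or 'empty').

Step 1 [NS]: N:car2-GO,E:wait,S:empty,W:wait | queues: N=0 E=3 S=0 W=1
Step 2 [NS]: N:empty,E:wait,S:empty,W:wait | queues: N=0 E=3 S=0 W=1
Step 3 [NS]: N:empty,E:wait,S:empty,W:wait | queues: N=0 E=3 S=0 W=1
Step 4 [NS]: N:empty,E:wait,S:empty,W:wait | queues: N=0 E=3 S=0 W=1
Step 5 [EW]: N:wait,E:car1-GO,S:wait,W:car4-GO | queues: N=0 E=2 S=0 W=0

N: empty
E: 3 5
S: empty
W: empty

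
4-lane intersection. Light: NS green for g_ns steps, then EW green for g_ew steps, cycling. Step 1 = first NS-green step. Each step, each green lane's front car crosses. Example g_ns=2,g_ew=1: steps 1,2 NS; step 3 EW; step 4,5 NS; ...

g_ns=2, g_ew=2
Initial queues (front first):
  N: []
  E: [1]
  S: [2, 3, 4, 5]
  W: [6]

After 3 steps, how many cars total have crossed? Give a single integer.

Answer: 4

Derivation:
Step 1 [NS]: N:empty,E:wait,S:car2-GO,W:wait | queues: N=0 E=1 S=3 W=1
Step 2 [NS]: N:empty,E:wait,S:car3-GO,W:wait | queues: N=0 E=1 S=2 W=1
Step 3 [EW]: N:wait,E:car1-GO,S:wait,W:car6-GO | queues: N=0 E=0 S=2 W=0
Cars crossed by step 3: 4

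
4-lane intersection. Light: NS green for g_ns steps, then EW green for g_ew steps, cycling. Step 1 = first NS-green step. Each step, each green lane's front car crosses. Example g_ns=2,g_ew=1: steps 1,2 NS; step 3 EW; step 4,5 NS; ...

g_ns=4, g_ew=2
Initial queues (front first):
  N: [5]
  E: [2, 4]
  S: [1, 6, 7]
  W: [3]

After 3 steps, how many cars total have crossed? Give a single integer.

Answer: 4

Derivation:
Step 1 [NS]: N:car5-GO,E:wait,S:car1-GO,W:wait | queues: N=0 E=2 S=2 W=1
Step 2 [NS]: N:empty,E:wait,S:car6-GO,W:wait | queues: N=0 E=2 S=1 W=1
Step 3 [NS]: N:empty,E:wait,S:car7-GO,W:wait | queues: N=0 E=2 S=0 W=1
Cars crossed by step 3: 4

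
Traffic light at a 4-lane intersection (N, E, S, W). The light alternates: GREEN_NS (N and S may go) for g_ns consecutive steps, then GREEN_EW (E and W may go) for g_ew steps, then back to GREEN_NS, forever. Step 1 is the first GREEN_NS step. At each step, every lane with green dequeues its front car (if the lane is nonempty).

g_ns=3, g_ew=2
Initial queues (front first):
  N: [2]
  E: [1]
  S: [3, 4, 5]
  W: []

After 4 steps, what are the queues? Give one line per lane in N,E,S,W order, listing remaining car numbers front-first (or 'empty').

Step 1 [NS]: N:car2-GO,E:wait,S:car3-GO,W:wait | queues: N=0 E=1 S=2 W=0
Step 2 [NS]: N:empty,E:wait,S:car4-GO,W:wait | queues: N=0 E=1 S=1 W=0
Step 3 [NS]: N:empty,E:wait,S:car5-GO,W:wait | queues: N=0 E=1 S=0 W=0
Step 4 [EW]: N:wait,E:car1-GO,S:wait,W:empty | queues: N=0 E=0 S=0 W=0

N: empty
E: empty
S: empty
W: empty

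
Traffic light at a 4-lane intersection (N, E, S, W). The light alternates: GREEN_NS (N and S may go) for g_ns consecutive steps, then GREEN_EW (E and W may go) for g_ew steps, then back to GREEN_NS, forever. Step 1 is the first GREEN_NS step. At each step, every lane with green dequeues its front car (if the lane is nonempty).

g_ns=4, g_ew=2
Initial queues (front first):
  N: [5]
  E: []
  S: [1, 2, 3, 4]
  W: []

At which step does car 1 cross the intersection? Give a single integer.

Step 1 [NS]: N:car5-GO,E:wait,S:car1-GO,W:wait | queues: N=0 E=0 S=3 W=0
Step 2 [NS]: N:empty,E:wait,S:car2-GO,W:wait | queues: N=0 E=0 S=2 W=0
Step 3 [NS]: N:empty,E:wait,S:car3-GO,W:wait | queues: N=0 E=0 S=1 W=0
Step 4 [NS]: N:empty,E:wait,S:car4-GO,W:wait | queues: N=0 E=0 S=0 W=0
Car 1 crosses at step 1

1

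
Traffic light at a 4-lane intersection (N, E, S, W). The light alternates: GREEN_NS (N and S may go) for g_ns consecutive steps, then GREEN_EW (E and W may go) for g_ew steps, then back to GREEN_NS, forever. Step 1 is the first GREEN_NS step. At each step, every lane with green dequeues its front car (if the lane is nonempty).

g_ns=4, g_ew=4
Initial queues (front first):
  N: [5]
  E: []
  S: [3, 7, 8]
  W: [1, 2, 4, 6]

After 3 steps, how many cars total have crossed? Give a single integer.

Answer: 4

Derivation:
Step 1 [NS]: N:car5-GO,E:wait,S:car3-GO,W:wait | queues: N=0 E=0 S=2 W=4
Step 2 [NS]: N:empty,E:wait,S:car7-GO,W:wait | queues: N=0 E=0 S=1 W=4
Step 3 [NS]: N:empty,E:wait,S:car8-GO,W:wait | queues: N=0 E=0 S=0 W=4
Cars crossed by step 3: 4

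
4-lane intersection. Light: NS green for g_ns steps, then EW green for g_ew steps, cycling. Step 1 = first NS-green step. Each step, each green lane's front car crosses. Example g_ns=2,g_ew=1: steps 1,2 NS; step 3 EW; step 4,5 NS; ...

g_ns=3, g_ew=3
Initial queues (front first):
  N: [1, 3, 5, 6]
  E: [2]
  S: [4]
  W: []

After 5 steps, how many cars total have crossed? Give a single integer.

Answer: 5

Derivation:
Step 1 [NS]: N:car1-GO,E:wait,S:car4-GO,W:wait | queues: N=3 E=1 S=0 W=0
Step 2 [NS]: N:car3-GO,E:wait,S:empty,W:wait | queues: N=2 E=1 S=0 W=0
Step 3 [NS]: N:car5-GO,E:wait,S:empty,W:wait | queues: N=1 E=1 S=0 W=0
Step 4 [EW]: N:wait,E:car2-GO,S:wait,W:empty | queues: N=1 E=0 S=0 W=0
Step 5 [EW]: N:wait,E:empty,S:wait,W:empty | queues: N=1 E=0 S=0 W=0
Cars crossed by step 5: 5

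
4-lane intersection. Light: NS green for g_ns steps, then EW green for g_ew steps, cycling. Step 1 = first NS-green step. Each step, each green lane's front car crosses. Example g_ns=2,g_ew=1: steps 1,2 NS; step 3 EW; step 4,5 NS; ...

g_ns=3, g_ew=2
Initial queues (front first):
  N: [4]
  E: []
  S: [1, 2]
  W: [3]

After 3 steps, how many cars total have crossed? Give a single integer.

Answer: 3

Derivation:
Step 1 [NS]: N:car4-GO,E:wait,S:car1-GO,W:wait | queues: N=0 E=0 S=1 W=1
Step 2 [NS]: N:empty,E:wait,S:car2-GO,W:wait | queues: N=0 E=0 S=0 W=1
Step 3 [NS]: N:empty,E:wait,S:empty,W:wait | queues: N=0 E=0 S=0 W=1
Cars crossed by step 3: 3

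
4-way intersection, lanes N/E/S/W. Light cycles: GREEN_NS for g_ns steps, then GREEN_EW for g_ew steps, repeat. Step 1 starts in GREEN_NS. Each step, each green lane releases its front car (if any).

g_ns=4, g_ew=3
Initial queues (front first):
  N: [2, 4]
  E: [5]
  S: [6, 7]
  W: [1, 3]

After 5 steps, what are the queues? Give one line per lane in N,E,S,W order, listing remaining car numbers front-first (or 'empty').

Step 1 [NS]: N:car2-GO,E:wait,S:car6-GO,W:wait | queues: N=1 E=1 S=1 W=2
Step 2 [NS]: N:car4-GO,E:wait,S:car7-GO,W:wait | queues: N=0 E=1 S=0 W=2
Step 3 [NS]: N:empty,E:wait,S:empty,W:wait | queues: N=0 E=1 S=0 W=2
Step 4 [NS]: N:empty,E:wait,S:empty,W:wait | queues: N=0 E=1 S=0 W=2
Step 5 [EW]: N:wait,E:car5-GO,S:wait,W:car1-GO | queues: N=0 E=0 S=0 W=1

N: empty
E: empty
S: empty
W: 3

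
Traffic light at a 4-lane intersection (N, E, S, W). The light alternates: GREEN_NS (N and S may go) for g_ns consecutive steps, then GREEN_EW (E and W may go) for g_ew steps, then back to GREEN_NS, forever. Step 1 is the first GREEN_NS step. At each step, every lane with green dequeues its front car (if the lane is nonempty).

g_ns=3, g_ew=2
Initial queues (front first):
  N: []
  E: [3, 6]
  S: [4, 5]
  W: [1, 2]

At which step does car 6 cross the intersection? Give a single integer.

Step 1 [NS]: N:empty,E:wait,S:car4-GO,W:wait | queues: N=0 E=2 S=1 W=2
Step 2 [NS]: N:empty,E:wait,S:car5-GO,W:wait | queues: N=0 E=2 S=0 W=2
Step 3 [NS]: N:empty,E:wait,S:empty,W:wait | queues: N=0 E=2 S=0 W=2
Step 4 [EW]: N:wait,E:car3-GO,S:wait,W:car1-GO | queues: N=0 E=1 S=0 W=1
Step 5 [EW]: N:wait,E:car6-GO,S:wait,W:car2-GO | queues: N=0 E=0 S=0 W=0
Car 6 crosses at step 5

5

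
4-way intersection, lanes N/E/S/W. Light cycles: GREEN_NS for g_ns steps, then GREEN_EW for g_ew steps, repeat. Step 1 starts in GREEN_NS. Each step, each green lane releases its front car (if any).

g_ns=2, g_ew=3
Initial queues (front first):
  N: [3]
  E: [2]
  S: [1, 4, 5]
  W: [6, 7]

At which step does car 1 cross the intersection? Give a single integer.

Step 1 [NS]: N:car3-GO,E:wait,S:car1-GO,W:wait | queues: N=0 E=1 S=2 W=2
Step 2 [NS]: N:empty,E:wait,S:car4-GO,W:wait | queues: N=0 E=1 S=1 W=2
Step 3 [EW]: N:wait,E:car2-GO,S:wait,W:car6-GO | queues: N=0 E=0 S=1 W=1
Step 4 [EW]: N:wait,E:empty,S:wait,W:car7-GO | queues: N=0 E=0 S=1 W=0
Step 5 [EW]: N:wait,E:empty,S:wait,W:empty | queues: N=0 E=0 S=1 W=0
Step 6 [NS]: N:empty,E:wait,S:car5-GO,W:wait | queues: N=0 E=0 S=0 W=0
Car 1 crosses at step 1

1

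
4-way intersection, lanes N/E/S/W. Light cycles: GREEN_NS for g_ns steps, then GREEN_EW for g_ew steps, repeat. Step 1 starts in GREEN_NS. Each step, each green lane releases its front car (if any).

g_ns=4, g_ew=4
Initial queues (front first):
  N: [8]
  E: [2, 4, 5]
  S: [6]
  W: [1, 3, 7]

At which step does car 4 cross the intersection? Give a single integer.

Step 1 [NS]: N:car8-GO,E:wait,S:car6-GO,W:wait | queues: N=0 E=3 S=0 W=3
Step 2 [NS]: N:empty,E:wait,S:empty,W:wait | queues: N=0 E=3 S=0 W=3
Step 3 [NS]: N:empty,E:wait,S:empty,W:wait | queues: N=0 E=3 S=0 W=3
Step 4 [NS]: N:empty,E:wait,S:empty,W:wait | queues: N=0 E=3 S=0 W=3
Step 5 [EW]: N:wait,E:car2-GO,S:wait,W:car1-GO | queues: N=0 E=2 S=0 W=2
Step 6 [EW]: N:wait,E:car4-GO,S:wait,W:car3-GO | queues: N=0 E=1 S=0 W=1
Step 7 [EW]: N:wait,E:car5-GO,S:wait,W:car7-GO | queues: N=0 E=0 S=0 W=0
Car 4 crosses at step 6

6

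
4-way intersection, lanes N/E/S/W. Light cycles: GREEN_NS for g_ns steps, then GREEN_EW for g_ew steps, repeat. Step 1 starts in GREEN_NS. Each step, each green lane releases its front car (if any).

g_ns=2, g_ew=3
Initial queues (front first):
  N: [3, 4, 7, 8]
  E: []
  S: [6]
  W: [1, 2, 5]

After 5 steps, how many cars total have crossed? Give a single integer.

Answer: 6

Derivation:
Step 1 [NS]: N:car3-GO,E:wait,S:car6-GO,W:wait | queues: N=3 E=0 S=0 W=3
Step 2 [NS]: N:car4-GO,E:wait,S:empty,W:wait | queues: N=2 E=0 S=0 W=3
Step 3 [EW]: N:wait,E:empty,S:wait,W:car1-GO | queues: N=2 E=0 S=0 W=2
Step 4 [EW]: N:wait,E:empty,S:wait,W:car2-GO | queues: N=2 E=0 S=0 W=1
Step 5 [EW]: N:wait,E:empty,S:wait,W:car5-GO | queues: N=2 E=0 S=0 W=0
Cars crossed by step 5: 6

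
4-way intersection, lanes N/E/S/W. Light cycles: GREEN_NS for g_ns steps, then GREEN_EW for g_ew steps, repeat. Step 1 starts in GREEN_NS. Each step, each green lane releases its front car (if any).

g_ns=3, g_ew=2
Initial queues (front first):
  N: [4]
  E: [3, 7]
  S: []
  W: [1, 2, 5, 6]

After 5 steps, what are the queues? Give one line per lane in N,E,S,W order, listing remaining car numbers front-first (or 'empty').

Step 1 [NS]: N:car4-GO,E:wait,S:empty,W:wait | queues: N=0 E=2 S=0 W=4
Step 2 [NS]: N:empty,E:wait,S:empty,W:wait | queues: N=0 E=2 S=0 W=4
Step 3 [NS]: N:empty,E:wait,S:empty,W:wait | queues: N=0 E=2 S=0 W=4
Step 4 [EW]: N:wait,E:car3-GO,S:wait,W:car1-GO | queues: N=0 E=1 S=0 W=3
Step 5 [EW]: N:wait,E:car7-GO,S:wait,W:car2-GO | queues: N=0 E=0 S=0 W=2

N: empty
E: empty
S: empty
W: 5 6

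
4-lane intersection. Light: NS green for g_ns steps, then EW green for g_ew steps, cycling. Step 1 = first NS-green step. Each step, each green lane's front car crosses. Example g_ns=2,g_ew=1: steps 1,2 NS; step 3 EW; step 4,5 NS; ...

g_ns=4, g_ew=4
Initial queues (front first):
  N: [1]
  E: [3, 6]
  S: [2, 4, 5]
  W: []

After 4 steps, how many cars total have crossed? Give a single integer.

Answer: 4

Derivation:
Step 1 [NS]: N:car1-GO,E:wait,S:car2-GO,W:wait | queues: N=0 E=2 S=2 W=0
Step 2 [NS]: N:empty,E:wait,S:car4-GO,W:wait | queues: N=0 E=2 S=1 W=0
Step 3 [NS]: N:empty,E:wait,S:car5-GO,W:wait | queues: N=0 E=2 S=0 W=0
Step 4 [NS]: N:empty,E:wait,S:empty,W:wait | queues: N=0 E=2 S=0 W=0
Cars crossed by step 4: 4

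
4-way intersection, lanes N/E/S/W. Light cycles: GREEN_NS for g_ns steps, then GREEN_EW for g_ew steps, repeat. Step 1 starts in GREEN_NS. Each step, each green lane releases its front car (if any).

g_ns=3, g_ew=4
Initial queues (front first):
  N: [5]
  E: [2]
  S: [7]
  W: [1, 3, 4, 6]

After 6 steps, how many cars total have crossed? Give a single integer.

Step 1 [NS]: N:car5-GO,E:wait,S:car7-GO,W:wait | queues: N=0 E=1 S=0 W=4
Step 2 [NS]: N:empty,E:wait,S:empty,W:wait | queues: N=0 E=1 S=0 W=4
Step 3 [NS]: N:empty,E:wait,S:empty,W:wait | queues: N=0 E=1 S=0 W=4
Step 4 [EW]: N:wait,E:car2-GO,S:wait,W:car1-GO | queues: N=0 E=0 S=0 W=3
Step 5 [EW]: N:wait,E:empty,S:wait,W:car3-GO | queues: N=0 E=0 S=0 W=2
Step 6 [EW]: N:wait,E:empty,S:wait,W:car4-GO | queues: N=0 E=0 S=0 W=1
Cars crossed by step 6: 6

Answer: 6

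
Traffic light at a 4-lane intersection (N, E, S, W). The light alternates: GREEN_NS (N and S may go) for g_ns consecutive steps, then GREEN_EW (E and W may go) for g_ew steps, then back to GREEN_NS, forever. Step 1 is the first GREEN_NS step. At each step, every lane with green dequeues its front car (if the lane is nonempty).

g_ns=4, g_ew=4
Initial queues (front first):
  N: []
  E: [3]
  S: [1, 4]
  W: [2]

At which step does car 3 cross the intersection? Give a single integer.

Step 1 [NS]: N:empty,E:wait,S:car1-GO,W:wait | queues: N=0 E=1 S=1 W=1
Step 2 [NS]: N:empty,E:wait,S:car4-GO,W:wait | queues: N=0 E=1 S=0 W=1
Step 3 [NS]: N:empty,E:wait,S:empty,W:wait | queues: N=0 E=1 S=0 W=1
Step 4 [NS]: N:empty,E:wait,S:empty,W:wait | queues: N=0 E=1 S=0 W=1
Step 5 [EW]: N:wait,E:car3-GO,S:wait,W:car2-GO | queues: N=0 E=0 S=0 W=0
Car 3 crosses at step 5

5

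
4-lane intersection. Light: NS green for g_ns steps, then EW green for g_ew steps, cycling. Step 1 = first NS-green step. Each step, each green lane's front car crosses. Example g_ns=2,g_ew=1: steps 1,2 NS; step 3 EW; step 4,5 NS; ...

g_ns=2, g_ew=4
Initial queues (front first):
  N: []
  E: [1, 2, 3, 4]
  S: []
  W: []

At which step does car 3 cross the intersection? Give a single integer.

Step 1 [NS]: N:empty,E:wait,S:empty,W:wait | queues: N=0 E=4 S=0 W=0
Step 2 [NS]: N:empty,E:wait,S:empty,W:wait | queues: N=0 E=4 S=0 W=0
Step 3 [EW]: N:wait,E:car1-GO,S:wait,W:empty | queues: N=0 E=3 S=0 W=0
Step 4 [EW]: N:wait,E:car2-GO,S:wait,W:empty | queues: N=0 E=2 S=0 W=0
Step 5 [EW]: N:wait,E:car3-GO,S:wait,W:empty | queues: N=0 E=1 S=0 W=0
Step 6 [EW]: N:wait,E:car4-GO,S:wait,W:empty | queues: N=0 E=0 S=0 W=0
Car 3 crosses at step 5

5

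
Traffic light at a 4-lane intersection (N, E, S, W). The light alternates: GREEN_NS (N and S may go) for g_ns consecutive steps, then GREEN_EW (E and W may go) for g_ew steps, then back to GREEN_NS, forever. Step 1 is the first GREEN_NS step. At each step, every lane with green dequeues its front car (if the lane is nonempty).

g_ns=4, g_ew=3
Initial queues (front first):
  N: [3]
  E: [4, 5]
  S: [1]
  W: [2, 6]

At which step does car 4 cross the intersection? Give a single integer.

Step 1 [NS]: N:car3-GO,E:wait,S:car1-GO,W:wait | queues: N=0 E=2 S=0 W=2
Step 2 [NS]: N:empty,E:wait,S:empty,W:wait | queues: N=0 E=2 S=0 W=2
Step 3 [NS]: N:empty,E:wait,S:empty,W:wait | queues: N=0 E=2 S=0 W=2
Step 4 [NS]: N:empty,E:wait,S:empty,W:wait | queues: N=0 E=2 S=0 W=2
Step 5 [EW]: N:wait,E:car4-GO,S:wait,W:car2-GO | queues: N=0 E=1 S=0 W=1
Step 6 [EW]: N:wait,E:car5-GO,S:wait,W:car6-GO | queues: N=0 E=0 S=0 W=0
Car 4 crosses at step 5

5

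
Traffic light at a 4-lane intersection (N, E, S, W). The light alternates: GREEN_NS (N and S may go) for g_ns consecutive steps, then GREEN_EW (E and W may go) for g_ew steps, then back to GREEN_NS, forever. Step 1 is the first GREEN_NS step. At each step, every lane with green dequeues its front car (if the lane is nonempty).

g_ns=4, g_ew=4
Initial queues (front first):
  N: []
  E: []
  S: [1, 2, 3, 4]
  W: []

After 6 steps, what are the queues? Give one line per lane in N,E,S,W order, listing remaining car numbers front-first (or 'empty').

Step 1 [NS]: N:empty,E:wait,S:car1-GO,W:wait | queues: N=0 E=0 S=3 W=0
Step 2 [NS]: N:empty,E:wait,S:car2-GO,W:wait | queues: N=0 E=0 S=2 W=0
Step 3 [NS]: N:empty,E:wait,S:car3-GO,W:wait | queues: N=0 E=0 S=1 W=0
Step 4 [NS]: N:empty,E:wait,S:car4-GO,W:wait | queues: N=0 E=0 S=0 W=0

N: empty
E: empty
S: empty
W: empty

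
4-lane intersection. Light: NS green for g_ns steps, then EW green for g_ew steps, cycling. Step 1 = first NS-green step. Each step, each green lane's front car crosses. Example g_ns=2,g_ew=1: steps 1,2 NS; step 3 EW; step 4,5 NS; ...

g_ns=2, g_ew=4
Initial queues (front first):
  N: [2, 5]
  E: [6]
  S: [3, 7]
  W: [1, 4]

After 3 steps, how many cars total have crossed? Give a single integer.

Answer: 6

Derivation:
Step 1 [NS]: N:car2-GO,E:wait,S:car3-GO,W:wait | queues: N=1 E=1 S=1 W=2
Step 2 [NS]: N:car5-GO,E:wait,S:car7-GO,W:wait | queues: N=0 E=1 S=0 W=2
Step 3 [EW]: N:wait,E:car6-GO,S:wait,W:car1-GO | queues: N=0 E=0 S=0 W=1
Cars crossed by step 3: 6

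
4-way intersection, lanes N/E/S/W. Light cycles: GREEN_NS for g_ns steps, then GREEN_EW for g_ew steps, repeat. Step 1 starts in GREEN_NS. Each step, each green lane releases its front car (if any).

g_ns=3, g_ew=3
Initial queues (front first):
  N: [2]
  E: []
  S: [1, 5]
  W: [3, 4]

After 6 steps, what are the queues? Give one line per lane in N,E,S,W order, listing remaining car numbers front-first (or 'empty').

Step 1 [NS]: N:car2-GO,E:wait,S:car1-GO,W:wait | queues: N=0 E=0 S=1 W=2
Step 2 [NS]: N:empty,E:wait,S:car5-GO,W:wait | queues: N=0 E=0 S=0 W=2
Step 3 [NS]: N:empty,E:wait,S:empty,W:wait | queues: N=0 E=0 S=0 W=2
Step 4 [EW]: N:wait,E:empty,S:wait,W:car3-GO | queues: N=0 E=0 S=0 W=1
Step 5 [EW]: N:wait,E:empty,S:wait,W:car4-GO | queues: N=0 E=0 S=0 W=0

N: empty
E: empty
S: empty
W: empty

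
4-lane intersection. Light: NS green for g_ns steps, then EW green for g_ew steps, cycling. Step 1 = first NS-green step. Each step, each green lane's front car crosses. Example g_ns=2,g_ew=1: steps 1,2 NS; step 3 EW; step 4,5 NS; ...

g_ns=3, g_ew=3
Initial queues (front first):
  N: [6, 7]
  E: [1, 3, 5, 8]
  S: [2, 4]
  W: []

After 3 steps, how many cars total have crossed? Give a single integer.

Step 1 [NS]: N:car6-GO,E:wait,S:car2-GO,W:wait | queues: N=1 E=4 S=1 W=0
Step 2 [NS]: N:car7-GO,E:wait,S:car4-GO,W:wait | queues: N=0 E=4 S=0 W=0
Step 3 [NS]: N:empty,E:wait,S:empty,W:wait | queues: N=0 E=4 S=0 W=0
Cars crossed by step 3: 4

Answer: 4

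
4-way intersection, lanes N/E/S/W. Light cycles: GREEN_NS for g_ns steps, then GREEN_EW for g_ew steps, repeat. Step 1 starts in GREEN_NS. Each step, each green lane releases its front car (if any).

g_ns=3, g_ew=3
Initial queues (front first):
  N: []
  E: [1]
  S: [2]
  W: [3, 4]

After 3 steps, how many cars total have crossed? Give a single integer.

Step 1 [NS]: N:empty,E:wait,S:car2-GO,W:wait | queues: N=0 E=1 S=0 W=2
Step 2 [NS]: N:empty,E:wait,S:empty,W:wait | queues: N=0 E=1 S=0 W=2
Step 3 [NS]: N:empty,E:wait,S:empty,W:wait | queues: N=0 E=1 S=0 W=2
Cars crossed by step 3: 1

Answer: 1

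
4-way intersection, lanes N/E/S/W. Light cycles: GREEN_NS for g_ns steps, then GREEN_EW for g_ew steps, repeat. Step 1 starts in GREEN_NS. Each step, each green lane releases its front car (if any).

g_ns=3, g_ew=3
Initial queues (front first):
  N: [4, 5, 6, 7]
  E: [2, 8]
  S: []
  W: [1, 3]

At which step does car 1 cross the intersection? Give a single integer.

Step 1 [NS]: N:car4-GO,E:wait,S:empty,W:wait | queues: N=3 E=2 S=0 W=2
Step 2 [NS]: N:car5-GO,E:wait,S:empty,W:wait | queues: N=2 E=2 S=0 W=2
Step 3 [NS]: N:car6-GO,E:wait,S:empty,W:wait | queues: N=1 E=2 S=0 W=2
Step 4 [EW]: N:wait,E:car2-GO,S:wait,W:car1-GO | queues: N=1 E=1 S=0 W=1
Step 5 [EW]: N:wait,E:car8-GO,S:wait,W:car3-GO | queues: N=1 E=0 S=0 W=0
Step 6 [EW]: N:wait,E:empty,S:wait,W:empty | queues: N=1 E=0 S=0 W=0
Step 7 [NS]: N:car7-GO,E:wait,S:empty,W:wait | queues: N=0 E=0 S=0 W=0
Car 1 crosses at step 4

4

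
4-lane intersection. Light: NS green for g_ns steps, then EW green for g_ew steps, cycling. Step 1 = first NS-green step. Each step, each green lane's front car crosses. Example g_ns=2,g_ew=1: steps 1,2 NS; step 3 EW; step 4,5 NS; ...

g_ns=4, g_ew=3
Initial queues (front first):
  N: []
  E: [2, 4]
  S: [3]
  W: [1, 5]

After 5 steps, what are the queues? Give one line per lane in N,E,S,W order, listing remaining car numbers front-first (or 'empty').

Step 1 [NS]: N:empty,E:wait,S:car3-GO,W:wait | queues: N=0 E=2 S=0 W=2
Step 2 [NS]: N:empty,E:wait,S:empty,W:wait | queues: N=0 E=2 S=0 W=2
Step 3 [NS]: N:empty,E:wait,S:empty,W:wait | queues: N=0 E=2 S=0 W=2
Step 4 [NS]: N:empty,E:wait,S:empty,W:wait | queues: N=0 E=2 S=0 W=2
Step 5 [EW]: N:wait,E:car2-GO,S:wait,W:car1-GO | queues: N=0 E=1 S=0 W=1

N: empty
E: 4
S: empty
W: 5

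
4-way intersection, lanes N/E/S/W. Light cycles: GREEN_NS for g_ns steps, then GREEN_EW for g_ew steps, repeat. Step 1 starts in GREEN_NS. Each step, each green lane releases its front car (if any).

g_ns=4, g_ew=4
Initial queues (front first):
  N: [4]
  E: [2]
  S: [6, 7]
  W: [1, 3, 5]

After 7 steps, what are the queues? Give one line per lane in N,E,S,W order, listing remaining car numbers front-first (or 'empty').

Step 1 [NS]: N:car4-GO,E:wait,S:car6-GO,W:wait | queues: N=0 E=1 S=1 W=3
Step 2 [NS]: N:empty,E:wait,S:car7-GO,W:wait | queues: N=0 E=1 S=0 W=3
Step 3 [NS]: N:empty,E:wait,S:empty,W:wait | queues: N=0 E=1 S=0 W=3
Step 4 [NS]: N:empty,E:wait,S:empty,W:wait | queues: N=0 E=1 S=0 W=3
Step 5 [EW]: N:wait,E:car2-GO,S:wait,W:car1-GO | queues: N=0 E=0 S=0 W=2
Step 6 [EW]: N:wait,E:empty,S:wait,W:car3-GO | queues: N=0 E=0 S=0 W=1
Step 7 [EW]: N:wait,E:empty,S:wait,W:car5-GO | queues: N=0 E=0 S=0 W=0

N: empty
E: empty
S: empty
W: empty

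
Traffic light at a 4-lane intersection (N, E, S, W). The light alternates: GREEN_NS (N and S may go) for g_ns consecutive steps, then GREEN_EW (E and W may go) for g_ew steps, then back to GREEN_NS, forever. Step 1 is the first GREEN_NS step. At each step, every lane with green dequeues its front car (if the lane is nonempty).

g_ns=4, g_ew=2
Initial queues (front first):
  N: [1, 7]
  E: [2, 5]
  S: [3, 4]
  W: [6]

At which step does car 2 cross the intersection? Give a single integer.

Step 1 [NS]: N:car1-GO,E:wait,S:car3-GO,W:wait | queues: N=1 E=2 S=1 W=1
Step 2 [NS]: N:car7-GO,E:wait,S:car4-GO,W:wait | queues: N=0 E=2 S=0 W=1
Step 3 [NS]: N:empty,E:wait,S:empty,W:wait | queues: N=0 E=2 S=0 W=1
Step 4 [NS]: N:empty,E:wait,S:empty,W:wait | queues: N=0 E=2 S=0 W=1
Step 5 [EW]: N:wait,E:car2-GO,S:wait,W:car6-GO | queues: N=0 E=1 S=0 W=0
Step 6 [EW]: N:wait,E:car5-GO,S:wait,W:empty | queues: N=0 E=0 S=0 W=0
Car 2 crosses at step 5

5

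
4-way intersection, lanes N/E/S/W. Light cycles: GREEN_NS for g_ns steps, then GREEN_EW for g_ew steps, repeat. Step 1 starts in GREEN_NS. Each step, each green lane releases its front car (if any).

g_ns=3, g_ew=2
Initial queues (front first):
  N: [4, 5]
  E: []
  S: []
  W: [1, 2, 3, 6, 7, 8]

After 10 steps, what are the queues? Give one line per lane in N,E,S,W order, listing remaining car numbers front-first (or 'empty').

Step 1 [NS]: N:car4-GO,E:wait,S:empty,W:wait | queues: N=1 E=0 S=0 W=6
Step 2 [NS]: N:car5-GO,E:wait,S:empty,W:wait | queues: N=0 E=0 S=0 W=6
Step 3 [NS]: N:empty,E:wait,S:empty,W:wait | queues: N=0 E=0 S=0 W=6
Step 4 [EW]: N:wait,E:empty,S:wait,W:car1-GO | queues: N=0 E=0 S=0 W=5
Step 5 [EW]: N:wait,E:empty,S:wait,W:car2-GO | queues: N=0 E=0 S=0 W=4
Step 6 [NS]: N:empty,E:wait,S:empty,W:wait | queues: N=0 E=0 S=0 W=4
Step 7 [NS]: N:empty,E:wait,S:empty,W:wait | queues: N=0 E=0 S=0 W=4
Step 8 [NS]: N:empty,E:wait,S:empty,W:wait | queues: N=0 E=0 S=0 W=4
Step 9 [EW]: N:wait,E:empty,S:wait,W:car3-GO | queues: N=0 E=0 S=0 W=3
Step 10 [EW]: N:wait,E:empty,S:wait,W:car6-GO | queues: N=0 E=0 S=0 W=2

N: empty
E: empty
S: empty
W: 7 8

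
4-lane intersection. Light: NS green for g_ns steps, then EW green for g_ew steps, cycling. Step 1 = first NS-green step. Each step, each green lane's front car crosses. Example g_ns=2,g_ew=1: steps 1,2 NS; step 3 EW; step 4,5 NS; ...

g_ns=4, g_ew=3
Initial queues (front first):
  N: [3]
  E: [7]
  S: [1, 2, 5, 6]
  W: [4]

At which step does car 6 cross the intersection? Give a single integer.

Step 1 [NS]: N:car3-GO,E:wait,S:car1-GO,W:wait | queues: N=0 E=1 S=3 W=1
Step 2 [NS]: N:empty,E:wait,S:car2-GO,W:wait | queues: N=0 E=1 S=2 W=1
Step 3 [NS]: N:empty,E:wait,S:car5-GO,W:wait | queues: N=0 E=1 S=1 W=1
Step 4 [NS]: N:empty,E:wait,S:car6-GO,W:wait | queues: N=0 E=1 S=0 W=1
Step 5 [EW]: N:wait,E:car7-GO,S:wait,W:car4-GO | queues: N=0 E=0 S=0 W=0
Car 6 crosses at step 4

4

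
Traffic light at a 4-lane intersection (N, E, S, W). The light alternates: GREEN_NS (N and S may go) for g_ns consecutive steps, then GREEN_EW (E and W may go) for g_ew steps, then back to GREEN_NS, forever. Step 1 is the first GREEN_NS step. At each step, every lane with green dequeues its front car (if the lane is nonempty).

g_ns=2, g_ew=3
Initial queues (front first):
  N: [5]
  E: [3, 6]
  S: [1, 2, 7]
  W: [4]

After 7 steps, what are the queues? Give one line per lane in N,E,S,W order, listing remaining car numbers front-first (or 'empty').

Step 1 [NS]: N:car5-GO,E:wait,S:car1-GO,W:wait | queues: N=0 E=2 S=2 W=1
Step 2 [NS]: N:empty,E:wait,S:car2-GO,W:wait | queues: N=0 E=2 S=1 W=1
Step 3 [EW]: N:wait,E:car3-GO,S:wait,W:car4-GO | queues: N=0 E=1 S=1 W=0
Step 4 [EW]: N:wait,E:car6-GO,S:wait,W:empty | queues: N=0 E=0 S=1 W=0
Step 5 [EW]: N:wait,E:empty,S:wait,W:empty | queues: N=0 E=0 S=1 W=0
Step 6 [NS]: N:empty,E:wait,S:car7-GO,W:wait | queues: N=0 E=0 S=0 W=0

N: empty
E: empty
S: empty
W: empty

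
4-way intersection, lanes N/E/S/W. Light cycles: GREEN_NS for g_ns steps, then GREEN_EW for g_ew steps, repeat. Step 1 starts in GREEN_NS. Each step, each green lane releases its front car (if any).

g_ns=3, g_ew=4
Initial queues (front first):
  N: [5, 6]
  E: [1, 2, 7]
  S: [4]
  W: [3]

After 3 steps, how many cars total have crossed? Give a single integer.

Step 1 [NS]: N:car5-GO,E:wait,S:car4-GO,W:wait | queues: N=1 E=3 S=0 W=1
Step 2 [NS]: N:car6-GO,E:wait,S:empty,W:wait | queues: N=0 E=3 S=0 W=1
Step 3 [NS]: N:empty,E:wait,S:empty,W:wait | queues: N=0 E=3 S=0 W=1
Cars crossed by step 3: 3

Answer: 3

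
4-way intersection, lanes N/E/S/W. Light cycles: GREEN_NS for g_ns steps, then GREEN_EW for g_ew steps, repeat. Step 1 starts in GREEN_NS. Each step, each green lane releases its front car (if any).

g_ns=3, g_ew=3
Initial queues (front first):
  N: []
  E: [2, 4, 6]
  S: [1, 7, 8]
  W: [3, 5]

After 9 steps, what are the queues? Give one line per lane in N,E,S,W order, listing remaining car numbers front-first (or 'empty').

Step 1 [NS]: N:empty,E:wait,S:car1-GO,W:wait | queues: N=0 E=3 S=2 W=2
Step 2 [NS]: N:empty,E:wait,S:car7-GO,W:wait | queues: N=0 E=3 S=1 W=2
Step 3 [NS]: N:empty,E:wait,S:car8-GO,W:wait | queues: N=0 E=3 S=0 W=2
Step 4 [EW]: N:wait,E:car2-GO,S:wait,W:car3-GO | queues: N=0 E=2 S=0 W=1
Step 5 [EW]: N:wait,E:car4-GO,S:wait,W:car5-GO | queues: N=0 E=1 S=0 W=0
Step 6 [EW]: N:wait,E:car6-GO,S:wait,W:empty | queues: N=0 E=0 S=0 W=0

N: empty
E: empty
S: empty
W: empty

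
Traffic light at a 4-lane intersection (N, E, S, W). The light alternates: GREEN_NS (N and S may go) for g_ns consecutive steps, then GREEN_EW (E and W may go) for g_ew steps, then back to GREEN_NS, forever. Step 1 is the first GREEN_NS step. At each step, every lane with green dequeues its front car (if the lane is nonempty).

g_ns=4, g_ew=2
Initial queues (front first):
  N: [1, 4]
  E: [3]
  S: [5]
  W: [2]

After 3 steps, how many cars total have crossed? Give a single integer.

Answer: 3

Derivation:
Step 1 [NS]: N:car1-GO,E:wait,S:car5-GO,W:wait | queues: N=1 E=1 S=0 W=1
Step 2 [NS]: N:car4-GO,E:wait,S:empty,W:wait | queues: N=0 E=1 S=0 W=1
Step 3 [NS]: N:empty,E:wait,S:empty,W:wait | queues: N=0 E=1 S=0 W=1
Cars crossed by step 3: 3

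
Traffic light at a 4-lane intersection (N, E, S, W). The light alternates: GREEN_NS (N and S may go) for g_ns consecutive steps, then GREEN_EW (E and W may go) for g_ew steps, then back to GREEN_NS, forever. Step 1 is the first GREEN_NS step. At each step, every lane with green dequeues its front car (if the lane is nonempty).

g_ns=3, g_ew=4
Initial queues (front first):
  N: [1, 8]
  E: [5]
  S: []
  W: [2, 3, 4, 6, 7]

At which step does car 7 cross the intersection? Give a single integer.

Step 1 [NS]: N:car1-GO,E:wait,S:empty,W:wait | queues: N=1 E=1 S=0 W=5
Step 2 [NS]: N:car8-GO,E:wait,S:empty,W:wait | queues: N=0 E=1 S=0 W=5
Step 3 [NS]: N:empty,E:wait,S:empty,W:wait | queues: N=0 E=1 S=0 W=5
Step 4 [EW]: N:wait,E:car5-GO,S:wait,W:car2-GO | queues: N=0 E=0 S=0 W=4
Step 5 [EW]: N:wait,E:empty,S:wait,W:car3-GO | queues: N=0 E=0 S=0 W=3
Step 6 [EW]: N:wait,E:empty,S:wait,W:car4-GO | queues: N=0 E=0 S=0 W=2
Step 7 [EW]: N:wait,E:empty,S:wait,W:car6-GO | queues: N=0 E=0 S=0 W=1
Step 8 [NS]: N:empty,E:wait,S:empty,W:wait | queues: N=0 E=0 S=0 W=1
Step 9 [NS]: N:empty,E:wait,S:empty,W:wait | queues: N=0 E=0 S=0 W=1
Step 10 [NS]: N:empty,E:wait,S:empty,W:wait | queues: N=0 E=0 S=0 W=1
Step 11 [EW]: N:wait,E:empty,S:wait,W:car7-GO | queues: N=0 E=0 S=0 W=0
Car 7 crosses at step 11

11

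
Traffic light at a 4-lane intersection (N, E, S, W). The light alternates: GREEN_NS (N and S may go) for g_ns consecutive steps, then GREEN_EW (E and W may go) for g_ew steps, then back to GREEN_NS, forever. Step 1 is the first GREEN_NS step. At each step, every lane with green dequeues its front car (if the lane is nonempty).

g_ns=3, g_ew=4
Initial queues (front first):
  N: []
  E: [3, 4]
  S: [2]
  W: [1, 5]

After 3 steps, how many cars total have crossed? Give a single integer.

Step 1 [NS]: N:empty,E:wait,S:car2-GO,W:wait | queues: N=0 E=2 S=0 W=2
Step 2 [NS]: N:empty,E:wait,S:empty,W:wait | queues: N=0 E=2 S=0 W=2
Step 3 [NS]: N:empty,E:wait,S:empty,W:wait | queues: N=0 E=2 S=0 W=2
Cars crossed by step 3: 1

Answer: 1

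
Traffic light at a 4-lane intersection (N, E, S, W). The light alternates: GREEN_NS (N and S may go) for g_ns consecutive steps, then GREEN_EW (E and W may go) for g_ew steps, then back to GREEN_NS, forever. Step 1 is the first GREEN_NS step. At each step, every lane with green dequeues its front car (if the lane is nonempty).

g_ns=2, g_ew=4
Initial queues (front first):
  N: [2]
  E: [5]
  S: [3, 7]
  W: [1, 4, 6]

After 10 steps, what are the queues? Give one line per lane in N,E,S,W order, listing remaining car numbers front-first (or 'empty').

Step 1 [NS]: N:car2-GO,E:wait,S:car3-GO,W:wait | queues: N=0 E=1 S=1 W=3
Step 2 [NS]: N:empty,E:wait,S:car7-GO,W:wait | queues: N=0 E=1 S=0 W=3
Step 3 [EW]: N:wait,E:car5-GO,S:wait,W:car1-GO | queues: N=0 E=0 S=0 W=2
Step 4 [EW]: N:wait,E:empty,S:wait,W:car4-GO | queues: N=0 E=0 S=0 W=1
Step 5 [EW]: N:wait,E:empty,S:wait,W:car6-GO | queues: N=0 E=0 S=0 W=0

N: empty
E: empty
S: empty
W: empty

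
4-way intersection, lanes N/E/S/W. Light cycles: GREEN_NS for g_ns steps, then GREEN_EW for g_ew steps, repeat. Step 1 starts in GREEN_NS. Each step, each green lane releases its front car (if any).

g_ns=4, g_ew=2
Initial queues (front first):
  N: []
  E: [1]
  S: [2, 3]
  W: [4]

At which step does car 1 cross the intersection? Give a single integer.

Step 1 [NS]: N:empty,E:wait,S:car2-GO,W:wait | queues: N=0 E=1 S=1 W=1
Step 2 [NS]: N:empty,E:wait,S:car3-GO,W:wait | queues: N=0 E=1 S=0 W=1
Step 3 [NS]: N:empty,E:wait,S:empty,W:wait | queues: N=0 E=1 S=0 W=1
Step 4 [NS]: N:empty,E:wait,S:empty,W:wait | queues: N=0 E=1 S=0 W=1
Step 5 [EW]: N:wait,E:car1-GO,S:wait,W:car4-GO | queues: N=0 E=0 S=0 W=0
Car 1 crosses at step 5

5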